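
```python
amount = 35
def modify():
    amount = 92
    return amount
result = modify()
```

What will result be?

Step 1: Global amount = 35.
Step 2: modify() creates local amount = 92, shadowing the global.
Step 3: Returns local amount = 92. result = 92

The answer is 92.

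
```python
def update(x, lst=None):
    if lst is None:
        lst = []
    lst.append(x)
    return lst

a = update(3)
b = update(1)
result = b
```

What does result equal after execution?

Step 1: None default with guard creates a NEW list each call.
Step 2: a = [3] (fresh list). b = [1] (another fresh list).
Step 3: result = [1] (this is the fix for mutable default)

The answer is [1].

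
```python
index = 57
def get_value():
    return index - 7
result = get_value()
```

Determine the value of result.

Step 1: index = 57 is defined globally.
Step 2: get_value() looks up index from global scope = 57, then computes 57 - 7 = 50.
Step 3: result = 50

The answer is 50.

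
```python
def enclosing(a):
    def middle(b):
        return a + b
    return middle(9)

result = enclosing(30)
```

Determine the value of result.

Step 1: enclosing(30) passes a = 30.
Step 2: middle(9) has b = 9, reads a = 30 from enclosing.
Step 3: result = 30 + 9 = 39

The answer is 39.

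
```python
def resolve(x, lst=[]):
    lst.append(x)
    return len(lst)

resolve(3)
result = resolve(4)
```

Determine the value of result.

Step 1: Mutable default list persists between calls.
Step 2: First call: lst = [3], len = 1. Second call: lst = [3, 4], len = 2.
Step 3: result = 2

The answer is 2.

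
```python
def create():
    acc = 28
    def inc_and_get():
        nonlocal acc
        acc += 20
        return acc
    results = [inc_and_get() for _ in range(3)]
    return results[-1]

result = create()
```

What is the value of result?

Step 1: acc = 28.
Step 2: Three calls to inc_and_get(), each adding 20.
Step 3: Last value = 28 + 20 * 3 = 88

The answer is 88.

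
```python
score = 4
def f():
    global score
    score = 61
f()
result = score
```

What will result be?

Step 1: score = 4 globally.
Step 2: f() declares global score and sets it to 61.
Step 3: After f(), global score = 61. result = 61

The answer is 61.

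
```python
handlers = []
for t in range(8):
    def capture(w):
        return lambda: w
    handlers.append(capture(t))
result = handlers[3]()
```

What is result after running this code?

Step 1: capture(t) creates a new scope capturing w = t at call time.
Step 2: handlers[3] = capture(3), so its lambda captures w = 3.
Step 3: result = 3 (closure factory fixes late binding)

The answer is 3.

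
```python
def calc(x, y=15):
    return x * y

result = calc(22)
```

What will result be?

Step 1: calc(22) uses default y = 15.
Step 2: Returns 22 * 15 = 330.
Step 3: result = 330

The answer is 330.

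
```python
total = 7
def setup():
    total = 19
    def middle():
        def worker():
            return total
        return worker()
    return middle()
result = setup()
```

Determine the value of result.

Step 1: setup() defines total = 19. middle() and worker() have no local total.
Step 2: worker() checks local (none), enclosing middle() (none), enclosing setup() and finds total = 19.
Step 3: result = 19

The answer is 19.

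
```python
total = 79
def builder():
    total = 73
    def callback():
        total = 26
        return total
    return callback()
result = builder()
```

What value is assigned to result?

Step 1: Three scopes define total: global (79), builder (73), callback (26).
Step 2: callback() has its own local total = 26, which shadows both enclosing and global.
Step 3: result = 26 (local wins in LEGB)

The answer is 26.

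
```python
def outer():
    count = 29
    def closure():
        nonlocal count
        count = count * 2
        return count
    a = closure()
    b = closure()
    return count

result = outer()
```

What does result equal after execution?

Step 1: count starts at 29.
Step 2: First closure(): count = 29 * 2 = 58.
Step 3: Second closure(): count = 58 * 2 = 116.
Step 4: result = 116

The answer is 116.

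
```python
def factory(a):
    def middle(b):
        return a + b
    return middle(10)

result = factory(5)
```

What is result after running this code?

Step 1: factory(5) passes a = 5.
Step 2: middle(10) has b = 10, reads a = 5 from enclosing.
Step 3: result = 5 + 10 = 15

The answer is 15.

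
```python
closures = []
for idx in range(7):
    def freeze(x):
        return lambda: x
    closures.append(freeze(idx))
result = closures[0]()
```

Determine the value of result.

Step 1: freeze(idx) creates a new scope capturing x = idx at call time.
Step 2: closures[0] = freeze(0), so its lambda captures x = 0.
Step 3: result = 0 (closure factory fixes late binding)

The answer is 0.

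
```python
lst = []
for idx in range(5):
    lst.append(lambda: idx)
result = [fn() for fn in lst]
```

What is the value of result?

Step 1: All 5 lambdas share the same variable idx.
Step 2: After the loop, idx = 4.
Step 3: Each call returns 4. result = [4, 4, 4, 4, 4]

The answer is [4, 4, 4, 4, 4].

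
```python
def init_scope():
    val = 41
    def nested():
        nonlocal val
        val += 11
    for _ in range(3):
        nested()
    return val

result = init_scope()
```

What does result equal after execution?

Step 1: val = 41.
Step 2: nested() is called 3 times in a loop, each adding 11 via nonlocal.
Step 3: val = 41 + 11 * 3 = 74

The answer is 74.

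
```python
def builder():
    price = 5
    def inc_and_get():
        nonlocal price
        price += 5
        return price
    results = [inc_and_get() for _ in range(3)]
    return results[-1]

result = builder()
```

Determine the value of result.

Step 1: price = 5.
Step 2: Three calls to inc_and_get(), each adding 5.
Step 3: Last value = 5 + 5 * 3 = 20

The answer is 20.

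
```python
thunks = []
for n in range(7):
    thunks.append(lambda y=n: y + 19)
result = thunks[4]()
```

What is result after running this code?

Step 1: Default argument y=n captures n's value at definition time.
Step 2: thunks[4] was defined when n = 4, so y defaults to 4.
Step 3: result = 4 + 19 = 23 (default arg fixes the late binding issue)

The answer is 23.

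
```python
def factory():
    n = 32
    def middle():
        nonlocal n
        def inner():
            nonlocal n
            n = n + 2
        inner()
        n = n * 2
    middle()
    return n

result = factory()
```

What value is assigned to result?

Step 1: n = 32.
Step 2: inner() adds 2: n = 32 + 2 = 34.
Step 3: middle() doubles: n = 34 * 2 = 68.
Step 4: result = 68

The answer is 68.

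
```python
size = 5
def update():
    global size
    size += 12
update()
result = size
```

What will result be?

Step 1: size = 5 globally.
Step 2: update() modifies global size: size += 12 = 17.
Step 3: result = 17

The answer is 17.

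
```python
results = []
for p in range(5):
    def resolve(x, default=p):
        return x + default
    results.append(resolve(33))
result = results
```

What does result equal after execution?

Step 1: Default argument default=p is evaluated at function definition time.
Step 2: Each iteration creates resolve with default = current p value.
Step 3: resolve(33) returns 33 + default. results = [33, 34, 35, 36, 37]

The answer is [33, 34, 35, 36, 37].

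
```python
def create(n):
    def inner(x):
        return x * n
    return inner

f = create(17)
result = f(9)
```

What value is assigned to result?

Step 1: create(17) creates a closure capturing n = 17.
Step 2: f(9) computes 9 * 17 = 153.
Step 3: result = 153

The answer is 153.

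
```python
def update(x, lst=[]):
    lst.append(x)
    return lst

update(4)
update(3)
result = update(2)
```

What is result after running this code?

Step 1: Mutable default argument gotcha! The list [] is created once.
Step 2: Each call appends to the SAME list: [4], [4, 3], [4, 3, 2].
Step 3: result = [4, 3, 2]

The answer is [4, 3, 2].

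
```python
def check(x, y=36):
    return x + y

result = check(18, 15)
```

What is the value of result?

Step 1: check(18, 15) overrides default y with 15.
Step 2: Returns 18 + 15 = 33.
Step 3: result = 33

The answer is 33.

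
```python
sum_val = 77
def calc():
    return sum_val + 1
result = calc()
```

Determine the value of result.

Step 1: sum_val = 77 is defined globally.
Step 2: calc() looks up sum_val from global scope = 77, then computes 77 + 1 = 78.
Step 3: result = 78

The answer is 78.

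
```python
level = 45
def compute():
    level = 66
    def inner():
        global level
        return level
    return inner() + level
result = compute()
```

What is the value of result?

Step 1: Global level = 45. compute() shadows with local level = 66.
Step 2: inner() uses global keyword, so inner() returns global level = 45.
Step 3: compute() returns 45 + 66 = 111

The answer is 111.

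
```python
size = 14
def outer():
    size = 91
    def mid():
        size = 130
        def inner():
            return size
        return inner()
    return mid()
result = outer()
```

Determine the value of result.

Step 1: Three levels of shadowing: global 14, outer 91, mid 130.
Step 2: inner() finds size = 130 in enclosing mid() scope.
Step 3: result = 130

The answer is 130.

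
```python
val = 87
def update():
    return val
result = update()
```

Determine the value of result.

Step 1: val = 87 is defined in the global scope.
Step 2: update() looks up val. No local val exists, so Python checks the global scope via LEGB rule and finds val = 87.
Step 3: result = 87

The answer is 87.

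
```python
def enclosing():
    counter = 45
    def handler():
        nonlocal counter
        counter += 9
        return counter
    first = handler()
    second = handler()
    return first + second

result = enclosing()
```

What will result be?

Step 1: counter starts at 45.
Step 2: First call: counter = 45 + 9 = 54, returns 54.
Step 3: Second call: counter = 54 + 9 = 63, returns 63.
Step 4: result = 54 + 63 = 117

The answer is 117.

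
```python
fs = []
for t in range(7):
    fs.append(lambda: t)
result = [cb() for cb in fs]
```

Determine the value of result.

Step 1: All 7 lambdas share the same variable t.
Step 2: After the loop, t = 6.
Step 3: Each call returns 6. result = [6, 6, 6, 6, 6, 6, 6]

The answer is [6, 6, 6, 6, 6, 6, 6].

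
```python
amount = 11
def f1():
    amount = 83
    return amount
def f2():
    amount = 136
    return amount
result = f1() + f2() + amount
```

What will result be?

Step 1: Each function shadows global amount with its own local.
Step 2: f1() returns 83, f2() returns 136.
Step 3: Global amount = 11 is unchanged. result = 83 + 136 + 11 = 230

The answer is 230.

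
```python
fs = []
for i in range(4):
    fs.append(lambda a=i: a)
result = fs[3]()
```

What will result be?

Step 1: Default argument a=i captures i's value at each iteration.
Step 2: fs[3] captured a = 3 when i was 3.
Step 3: result = 3

The answer is 3.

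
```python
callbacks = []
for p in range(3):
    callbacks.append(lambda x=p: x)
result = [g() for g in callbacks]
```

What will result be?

Step 1: Default arg x=p captures p at each iteration.
Step 2: Each lambda has its own default: 0, 1, ..., 2.
Step 3: result = [0, 1, 2]

The answer is [0, 1, 2].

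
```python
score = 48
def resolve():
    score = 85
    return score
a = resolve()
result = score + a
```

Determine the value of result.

Step 1: Global score = 48. resolve() returns local score = 85.
Step 2: a = 85. Global score still = 48.
Step 3: result = 48 + 85 = 133

The answer is 133.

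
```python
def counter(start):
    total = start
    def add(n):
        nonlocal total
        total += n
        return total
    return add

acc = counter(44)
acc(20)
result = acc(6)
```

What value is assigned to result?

Step 1: counter(44) creates closure with total = 44.
Step 2: First acc(20): total = 44 + 20 = 64.
Step 3: Second acc(6): total = 64 + 6 = 70. result = 70

The answer is 70.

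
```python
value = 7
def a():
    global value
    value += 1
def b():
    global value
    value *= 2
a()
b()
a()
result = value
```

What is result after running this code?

Step 1: value = 7.
Step 2: a(): value = 7 + 1 = 8.
Step 3: b(): value = 8 * 2 = 16.
Step 4: a(): value = 16 + 1 = 17

The answer is 17.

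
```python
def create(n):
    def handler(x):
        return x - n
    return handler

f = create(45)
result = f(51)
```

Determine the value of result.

Step 1: create(45) creates a closure capturing n = 45.
Step 2: f(51) computes 51 - 45 = 6.
Step 3: result = 6

The answer is 6.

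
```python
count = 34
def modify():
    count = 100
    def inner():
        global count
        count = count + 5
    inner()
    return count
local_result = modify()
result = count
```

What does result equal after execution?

Step 1: Global count = 34. modify() creates local count = 100.
Step 2: inner() declares global count and adds 5: global count = 34 + 5 = 39.
Step 3: modify() returns its local count = 100 (unaffected by inner).
Step 4: result = global count = 39

The answer is 39.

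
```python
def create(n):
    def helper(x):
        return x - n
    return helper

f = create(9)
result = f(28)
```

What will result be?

Step 1: create(9) creates a closure capturing n = 9.
Step 2: f(28) computes 28 - 9 = 19.
Step 3: result = 19

The answer is 19.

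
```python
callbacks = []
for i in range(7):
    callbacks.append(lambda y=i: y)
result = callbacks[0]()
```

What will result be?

Step 1: Default argument y=i captures i's value at each iteration.
Step 2: callbacks[0] captured y = 0 when i was 0.
Step 3: result = 0

The answer is 0.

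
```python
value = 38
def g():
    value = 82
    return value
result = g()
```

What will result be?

Step 1: Global value = 38.
Step 2: g() creates local value = 82, shadowing the global.
Step 3: Returns local value = 82. result = 82

The answer is 82.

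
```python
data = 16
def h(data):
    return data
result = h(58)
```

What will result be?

Step 1: Global data = 16.
Step 2: h(58) takes parameter data = 58, which shadows the global.
Step 3: result = 58

The answer is 58.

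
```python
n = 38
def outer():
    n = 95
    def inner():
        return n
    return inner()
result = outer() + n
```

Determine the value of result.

Step 1: Global n = 38. outer() shadows with n = 95.
Step 2: inner() returns enclosing n = 95. outer() = 95.
Step 3: result = 95 + global n (38) = 133

The answer is 133.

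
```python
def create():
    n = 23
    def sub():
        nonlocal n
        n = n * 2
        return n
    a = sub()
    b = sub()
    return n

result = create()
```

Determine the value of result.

Step 1: n starts at 23.
Step 2: First sub(): n = 23 * 2 = 46.
Step 3: Second sub(): n = 46 * 2 = 92.
Step 4: result = 92

The answer is 92.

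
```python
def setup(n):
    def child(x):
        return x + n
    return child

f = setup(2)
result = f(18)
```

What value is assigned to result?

Step 1: setup(2) creates a closure that captures n = 2.
Step 2: f(18) calls the closure with x = 18, returning 18 + 2 = 20.
Step 3: result = 20

The answer is 20.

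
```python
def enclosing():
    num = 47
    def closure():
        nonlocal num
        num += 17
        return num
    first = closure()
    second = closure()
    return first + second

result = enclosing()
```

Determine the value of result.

Step 1: num starts at 47.
Step 2: First call: num = 47 + 17 = 64, returns 64.
Step 3: Second call: num = 64 + 17 = 81, returns 81.
Step 4: result = 64 + 81 = 145

The answer is 145.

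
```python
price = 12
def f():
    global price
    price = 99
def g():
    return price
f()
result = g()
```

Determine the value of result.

Step 1: price = 12.
Step 2: f() sets global price = 99.
Step 3: g() reads global price = 99. result = 99

The answer is 99.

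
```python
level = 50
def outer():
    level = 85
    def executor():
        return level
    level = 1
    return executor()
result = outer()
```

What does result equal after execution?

Step 1: outer() sets level = 85, then later level = 1.
Step 2: executor() is called after level is reassigned to 1. Closures capture variables by reference, not by value.
Step 3: result = 1

The answer is 1.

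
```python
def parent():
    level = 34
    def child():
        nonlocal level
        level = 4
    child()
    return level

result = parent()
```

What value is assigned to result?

Step 1: parent() sets level = 34.
Step 2: child() uses nonlocal to reassign level = 4.
Step 3: result = 4

The answer is 4.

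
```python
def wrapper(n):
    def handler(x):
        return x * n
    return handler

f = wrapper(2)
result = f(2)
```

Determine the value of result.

Step 1: wrapper(2) creates a closure capturing n = 2.
Step 2: f(2) computes 2 * 2 = 4.
Step 3: result = 4

The answer is 4.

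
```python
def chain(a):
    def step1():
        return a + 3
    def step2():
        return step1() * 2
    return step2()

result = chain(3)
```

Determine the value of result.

Step 1: chain(3) captures a = 3.
Step 2: step2() calls step1() which returns 3 + 3 = 6.
Step 3: step2() returns 6 * 2 = 12

The answer is 12.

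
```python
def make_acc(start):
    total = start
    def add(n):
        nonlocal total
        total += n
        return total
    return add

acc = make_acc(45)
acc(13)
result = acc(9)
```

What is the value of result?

Step 1: make_acc(45) creates closure with total = 45.
Step 2: First acc(13): total = 45 + 13 = 58.
Step 3: Second acc(9): total = 58 + 9 = 67. result = 67

The answer is 67.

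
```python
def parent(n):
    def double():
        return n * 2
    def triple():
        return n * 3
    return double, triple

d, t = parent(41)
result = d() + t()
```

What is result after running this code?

Step 1: Both closures capture the same n = 41.
Step 2: d() = 41 * 2 = 82, t() = 41 * 3 = 123.
Step 3: result = 82 + 123 = 205

The answer is 205.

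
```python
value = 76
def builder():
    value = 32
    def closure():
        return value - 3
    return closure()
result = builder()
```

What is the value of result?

Step 1: builder() shadows global value with value = 32.
Step 2: closure() finds value = 32 in enclosing scope, computes 32 - 3 = 29.
Step 3: result = 29

The answer is 29.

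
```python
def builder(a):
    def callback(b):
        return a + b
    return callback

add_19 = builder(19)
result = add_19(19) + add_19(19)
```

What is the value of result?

Step 1: add_19 captures a = 19.
Step 2: add_19(19) = 19 + 19 = 38, called twice.
Step 3: result = 38 + 38 = 76

The answer is 76.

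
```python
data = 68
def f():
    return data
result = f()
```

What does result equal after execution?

Step 1: data = 68 is defined in the global scope.
Step 2: f() looks up data. No local data exists, so Python checks the global scope via LEGB rule and finds data = 68.
Step 3: result = 68

The answer is 68.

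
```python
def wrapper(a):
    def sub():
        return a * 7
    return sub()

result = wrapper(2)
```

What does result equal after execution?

Step 1: wrapper(2) binds parameter a = 2.
Step 2: sub() accesses a = 2 from enclosing scope.
Step 3: result = 2 * 7 = 14

The answer is 14.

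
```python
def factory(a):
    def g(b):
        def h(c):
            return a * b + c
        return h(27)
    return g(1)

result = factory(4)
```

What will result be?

Step 1: a = 4, b = 1, c = 27.
Step 2: h() computes a * b + c = 4 * 1 + 27 = 31.
Step 3: result = 31

The answer is 31.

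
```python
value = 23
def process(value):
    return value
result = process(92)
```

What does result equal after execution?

Step 1: Global value = 23.
Step 2: process(92) takes parameter value = 92, which shadows the global.
Step 3: result = 92

The answer is 92.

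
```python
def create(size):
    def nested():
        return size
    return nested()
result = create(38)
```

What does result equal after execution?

Step 1: create(38) binds parameter size = 38.
Step 2: nested() looks up size in enclosing scope and finds the parameter size = 38.
Step 3: result = 38

The answer is 38.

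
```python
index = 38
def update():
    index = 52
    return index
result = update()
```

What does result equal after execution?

Step 1: Global index = 38.
Step 2: update() creates local index = 52, shadowing the global.
Step 3: Returns local index = 52. result = 52

The answer is 52.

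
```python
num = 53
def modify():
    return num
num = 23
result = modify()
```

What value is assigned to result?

Step 1: num is first set to 53, then reassigned to 23.
Step 2: modify() is called after the reassignment, so it looks up the current global num = 23.
Step 3: result = 23

The answer is 23.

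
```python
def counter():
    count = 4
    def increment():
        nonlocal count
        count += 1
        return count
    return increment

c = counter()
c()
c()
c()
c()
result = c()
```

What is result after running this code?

Step 1: counter() creates closure with count = 4.
Step 2: Each c() call increments count via nonlocal. After 5 calls: 4 + 5 = 9.
Step 3: result = 9

The answer is 9.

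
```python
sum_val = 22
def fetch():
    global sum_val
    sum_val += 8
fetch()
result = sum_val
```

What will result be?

Step 1: sum_val = 22 globally.
Step 2: fetch() modifies global sum_val: sum_val += 8 = 30.
Step 3: result = 30

The answer is 30.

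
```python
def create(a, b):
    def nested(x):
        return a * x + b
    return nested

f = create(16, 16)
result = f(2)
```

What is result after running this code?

Step 1: create(16, 16) captures a = 16, b = 16.
Step 2: f(2) computes 16 * 2 + 16 = 48.
Step 3: result = 48

The answer is 48.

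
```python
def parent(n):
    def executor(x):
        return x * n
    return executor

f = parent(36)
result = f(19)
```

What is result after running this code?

Step 1: parent(36) creates a closure capturing n = 36.
Step 2: f(19) computes 19 * 36 = 684.
Step 3: result = 684

The answer is 684.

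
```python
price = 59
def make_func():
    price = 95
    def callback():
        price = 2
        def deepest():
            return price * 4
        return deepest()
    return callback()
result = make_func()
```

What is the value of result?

Step 1: deepest() looks up price through LEGB: not local, finds price = 2 in enclosing callback().
Step 2: Returns 2 * 4 = 8.
Step 3: result = 8

The answer is 8.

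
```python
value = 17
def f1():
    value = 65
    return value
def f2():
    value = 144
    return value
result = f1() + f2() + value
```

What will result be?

Step 1: Each function shadows global value with its own local.
Step 2: f1() returns 65, f2() returns 144.
Step 3: Global value = 17 is unchanged. result = 65 + 144 + 17 = 226

The answer is 226.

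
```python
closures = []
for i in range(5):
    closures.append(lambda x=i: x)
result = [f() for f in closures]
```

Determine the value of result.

Step 1: Default arg x=i captures i at each iteration.
Step 2: Each lambda has its own default: 0, 1, ..., 4.
Step 3: result = [0, 1, 2, 3, 4]

The answer is [0, 1, 2, 3, 4].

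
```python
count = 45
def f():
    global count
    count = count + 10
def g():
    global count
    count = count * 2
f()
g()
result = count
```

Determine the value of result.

Step 1: count = 45.
Step 2: f() adds 10: count = 45 + 10 = 55.
Step 3: g() doubles: count = 55 * 2 = 110.
Step 4: result = 110

The answer is 110.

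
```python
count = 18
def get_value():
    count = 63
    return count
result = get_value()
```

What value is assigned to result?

Step 1: Global count = 18.
Step 2: get_value() creates local count = 63, shadowing the global.
Step 3: Returns local count = 63. result = 63

The answer is 63.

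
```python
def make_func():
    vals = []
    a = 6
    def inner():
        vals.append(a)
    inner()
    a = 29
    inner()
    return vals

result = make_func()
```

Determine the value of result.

Step 1: a = 6. inner() appends current a to vals.
Step 2: First inner(): appends 6. Then a = 29.
Step 3: Second inner(): appends 29 (closure sees updated a). result = [6, 29]

The answer is [6, 29].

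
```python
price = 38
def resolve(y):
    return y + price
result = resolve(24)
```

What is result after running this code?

Step 1: price = 38 is defined globally.
Step 2: resolve(24) uses parameter y = 24 and looks up price from global scope = 38.
Step 3: result = 24 + 38 = 62

The answer is 62.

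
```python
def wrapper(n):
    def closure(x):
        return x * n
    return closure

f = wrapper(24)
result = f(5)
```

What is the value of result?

Step 1: wrapper(24) creates a closure capturing n = 24.
Step 2: f(5) computes 5 * 24 = 120.
Step 3: result = 120

The answer is 120.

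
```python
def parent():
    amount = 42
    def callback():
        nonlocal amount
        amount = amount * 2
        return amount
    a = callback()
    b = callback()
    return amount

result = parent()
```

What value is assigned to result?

Step 1: amount starts at 42.
Step 2: First callback(): amount = 42 * 2 = 84.
Step 3: Second callback(): amount = 84 * 2 = 168.
Step 4: result = 168

The answer is 168.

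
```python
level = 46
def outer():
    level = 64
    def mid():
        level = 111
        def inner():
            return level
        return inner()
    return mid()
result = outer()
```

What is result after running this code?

Step 1: Three levels of shadowing: global 46, outer 64, mid 111.
Step 2: inner() finds level = 111 in enclosing mid() scope.
Step 3: result = 111

The answer is 111.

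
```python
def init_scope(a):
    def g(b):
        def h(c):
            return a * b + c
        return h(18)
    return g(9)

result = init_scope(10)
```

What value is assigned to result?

Step 1: a = 10, b = 9, c = 18.
Step 2: h() computes a * b + c = 10 * 9 + 18 = 108.
Step 3: result = 108

The answer is 108.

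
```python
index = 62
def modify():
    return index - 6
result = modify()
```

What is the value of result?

Step 1: index = 62 is defined globally.
Step 2: modify() looks up index from global scope = 62, then computes 62 - 6 = 56.
Step 3: result = 56

The answer is 56.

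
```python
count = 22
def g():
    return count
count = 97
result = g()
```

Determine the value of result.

Step 1: count is first set to 22, then reassigned to 97.
Step 2: g() is called after the reassignment, so it looks up the current global count = 97.
Step 3: result = 97

The answer is 97.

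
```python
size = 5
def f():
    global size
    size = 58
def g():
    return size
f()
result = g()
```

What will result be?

Step 1: size = 5.
Step 2: f() sets global size = 58.
Step 3: g() reads global size = 58. result = 58

The answer is 58.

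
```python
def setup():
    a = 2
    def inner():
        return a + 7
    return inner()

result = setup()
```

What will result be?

Step 1: setup() defines a = 2.
Step 2: inner() reads a = 2 from enclosing scope, returns 2 + 7 = 9.
Step 3: result = 9

The answer is 9.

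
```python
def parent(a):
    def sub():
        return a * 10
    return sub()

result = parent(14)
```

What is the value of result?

Step 1: parent(14) binds parameter a = 14.
Step 2: sub() accesses a = 14 from enclosing scope.
Step 3: result = 14 * 10 = 140

The answer is 140.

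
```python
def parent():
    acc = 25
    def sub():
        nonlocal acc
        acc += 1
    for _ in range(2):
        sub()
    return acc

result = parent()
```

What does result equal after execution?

Step 1: acc = 25.
Step 2: sub() is called 2 times in a loop, each adding 1 via nonlocal.
Step 3: acc = 25 + 1 * 2 = 27

The answer is 27.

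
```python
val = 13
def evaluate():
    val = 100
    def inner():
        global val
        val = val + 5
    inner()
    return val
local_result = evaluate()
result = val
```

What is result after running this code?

Step 1: Global val = 13. evaluate() creates local val = 100.
Step 2: inner() declares global val and adds 5: global val = 13 + 5 = 18.
Step 3: evaluate() returns its local val = 100 (unaffected by inner).
Step 4: result = global val = 18

The answer is 18.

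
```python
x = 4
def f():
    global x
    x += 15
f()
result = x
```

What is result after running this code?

Step 1: x = 4 globally.
Step 2: f() modifies global x: x += 15 = 19.
Step 3: result = 19

The answer is 19.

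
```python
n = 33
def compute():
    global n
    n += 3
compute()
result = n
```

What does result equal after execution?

Step 1: n = 33 globally.
Step 2: compute() modifies global n: n += 3 = 36.
Step 3: result = 36

The answer is 36.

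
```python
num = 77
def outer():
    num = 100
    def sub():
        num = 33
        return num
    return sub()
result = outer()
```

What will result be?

Step 1: Three scopes define num: global (77), outer (100), sub (33).
Step 2: sub() has its own local num = 33, which shadows both enclosing and global.
Step 3: result = 33 (local wins in LEGB)

The answer is 33.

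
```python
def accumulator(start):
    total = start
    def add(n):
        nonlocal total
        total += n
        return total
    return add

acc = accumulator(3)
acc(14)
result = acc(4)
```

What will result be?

Step 1: accumulator(3) creates closure with total = 3.
Step 2: First acc(14): total = 3 + 14 = 17.
Step 3: Second acc(4): total = 17 + 4 = 21. result = 21

The answer is 21.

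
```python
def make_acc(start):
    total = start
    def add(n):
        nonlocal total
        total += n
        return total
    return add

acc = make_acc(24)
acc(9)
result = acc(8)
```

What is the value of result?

Step 1: make_acc(24) creates closure with total = 24.
Step 2: First acc(9): total = 24 + 9 = 33.
Step 3: Second acc(8): total = 33 + 8 = 41. result = 41

The answer is 41.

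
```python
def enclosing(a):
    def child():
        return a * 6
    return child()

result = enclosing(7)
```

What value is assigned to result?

Step 1: enclosing(7) binds parameter a = 7.
Step 2: child() accesses a = 7 from enclosing scope.
Step 3: result = 7 * 6 = 42

The answer is 42.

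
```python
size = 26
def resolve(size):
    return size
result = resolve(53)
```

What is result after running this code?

Step 1: Global size = 26.
Step 2: resolve(53) takes parameter size = 53, which shadows the global.
Step 3: result = 53

The answer is 53.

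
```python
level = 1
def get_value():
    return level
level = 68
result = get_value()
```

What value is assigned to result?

Step 1: level is first set to 1, then reassigned to 68.
Step 2: get_value() is called after the reassignment, so it looks up the current global level = 68.
Step 3: result = 68

The answer is 68.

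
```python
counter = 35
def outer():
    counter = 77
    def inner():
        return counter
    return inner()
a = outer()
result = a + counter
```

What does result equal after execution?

Step 1: outer() has local counter = 77. inner() reads from enclosing.
Step 2: outer() returns 77. Global counter = 35 unchanged.
Step 3: result = 77 + 35 = 112

The answer is 112.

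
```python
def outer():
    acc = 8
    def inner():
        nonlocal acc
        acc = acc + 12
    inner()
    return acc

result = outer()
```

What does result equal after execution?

Step 1: outer() sets acc = 8.
Step 2: inner() uses nonlocal to modify acc in outer's scope: acc = 8 + 12 = 20.
Step 3: outer() returns the modified acc = 20

The answer is 20.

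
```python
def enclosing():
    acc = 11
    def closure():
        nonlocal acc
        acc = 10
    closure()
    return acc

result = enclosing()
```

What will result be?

Step 1: enclosing() sets acc = 11.
Step 2: closure() uses nonlocal to reassign acc = 10.
Step 3: result = 10

The answer is 10.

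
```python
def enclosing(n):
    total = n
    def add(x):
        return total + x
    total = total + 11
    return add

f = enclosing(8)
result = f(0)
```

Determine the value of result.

Step 1: enclosing(8) sets total = 8, then total = 8 + 11 = 19.
Step 2: Closures capture by reference, so add sees total = 19.
Step 3: f(0) returns 19 + 0 = 19

The answer is 19.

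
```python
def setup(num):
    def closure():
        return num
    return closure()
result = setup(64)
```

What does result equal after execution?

Step 1: setup(64) binds parameter num = 64.
Step 2: closure() looks up num in enclosing scope and finds the parameter num = 64.
Step 3: result = 64

The answer is 64.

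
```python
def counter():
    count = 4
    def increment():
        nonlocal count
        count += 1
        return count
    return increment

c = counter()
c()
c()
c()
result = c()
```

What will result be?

Step 1: counter() creates closure with count = 4.
Step 2: Each c() call increments count via nonlocal. After 4 calls: 4 + 4 = 8.
Step 3: result = 8

The answer is 8.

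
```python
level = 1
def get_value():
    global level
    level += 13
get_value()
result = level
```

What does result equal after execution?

Step 1: level = 1 globally.
Step 2: get_value() modifies global level: level += 13 = 14.
Step 3: result = 14

The answer is 14.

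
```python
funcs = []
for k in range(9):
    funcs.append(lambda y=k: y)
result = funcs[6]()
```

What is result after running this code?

Step 1: Default argument y=k captures k's value at each iteration.
Step 2: funcs[6] captured y = 6 when k was 6.
Step 3: result = 6

The answer is 6.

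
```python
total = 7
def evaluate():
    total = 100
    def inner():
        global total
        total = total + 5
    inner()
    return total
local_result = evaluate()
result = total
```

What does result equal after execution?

Step 1: Global total = 7. evaluate() creates local total = 100.
Step 2: inner() declares global total and adds 5: global total = 7 + 5 = 12.
Step 3: evaluate() returns its local total = 100 (unaffected by inner).
Step 4: result = global total = 12

The answer is 12.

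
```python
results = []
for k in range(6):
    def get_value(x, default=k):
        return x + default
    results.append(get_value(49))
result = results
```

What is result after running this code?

Step 1: Default argument default=k is evaluated at function definition time.
Step 2: Each iteration creates get_value with default = current k value.
Step 3: get_value(49) returns 49 + default. results = [49, 50, 51, 52, 53, 54]

The answer is [49, 50, 51, 52, 53, 54].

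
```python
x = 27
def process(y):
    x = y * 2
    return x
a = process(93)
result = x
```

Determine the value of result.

Step 1: Global x = 27.
Step 2: process(93) creates local x = 93 * 2 = 186.
Step 3: Global x unchanged because no global keyword. result = 27

The answer is 27.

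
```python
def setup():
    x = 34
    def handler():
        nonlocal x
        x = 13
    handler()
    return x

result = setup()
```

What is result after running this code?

Step 1: setup() sets x = 34.
Step 2: handler() uses nonlocal to reassign x = 13.
Step 3: result = 13

The answer is 13.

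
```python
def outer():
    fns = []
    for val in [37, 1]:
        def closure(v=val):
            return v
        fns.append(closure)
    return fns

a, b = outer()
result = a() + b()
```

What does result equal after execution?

Step 1: Default argument v=val captures val at each iteration.
Step 2: a() returns 37 (captured at first iteration), b() returns 1 (captured at second).
Step 3: result = 37 + 1 = 38

The answer is 38.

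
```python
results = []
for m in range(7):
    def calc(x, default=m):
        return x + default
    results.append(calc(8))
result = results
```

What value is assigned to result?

Step 1: Default argument default=m is evaluated at function definition time.
Step 2: Each iteration creates calc with default = current m value.
Step 3: calc(8) returns 8 + default. results = [8, 9, 10, 11, 12, 13, 14]

The answer is [8, 9, 10, 11, 12, 13, 14].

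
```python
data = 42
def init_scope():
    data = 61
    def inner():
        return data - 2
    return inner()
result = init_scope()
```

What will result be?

Step 1: init_scope() shadows global data with data = 61.
Step 2: inner() finds data = 61 in enclosing scope, computes 61 - 2 = 59.
Step 3: result = 59

The answer is 59.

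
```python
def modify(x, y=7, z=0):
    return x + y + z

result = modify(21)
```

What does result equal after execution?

Step 1: modify(21) uses defaults y = 7, z = 0.
Step 2: Returns 21 + 7 + 0 = 28.
Step 3: result = 28

The answer is 28.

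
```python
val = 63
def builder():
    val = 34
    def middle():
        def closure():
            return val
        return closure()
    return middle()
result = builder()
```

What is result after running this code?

Step 1: builder() defines val = 34. middle() and closure() have no local val.
Step 2: closure() checks local (none), enclosing middle() (none), enclosing builder() and finds val = 34.
Step 3: result = 34

The answer is 34.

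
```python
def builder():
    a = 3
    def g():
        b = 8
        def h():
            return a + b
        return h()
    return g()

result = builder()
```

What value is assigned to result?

Step 1: builder() defines a = 3. g() defines b = 8.
Step 2: h() accesses both from enclosing scopes: a = 3, b = 8.
Step 3: result = 3 + 8 = 11

The answer is 11.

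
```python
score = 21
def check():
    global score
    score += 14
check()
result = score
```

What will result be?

Step 1: score = 21 globally.
Step 2: check() modifies global score: score += 14 = 35.
Step 3: result = 35

The answer is 35.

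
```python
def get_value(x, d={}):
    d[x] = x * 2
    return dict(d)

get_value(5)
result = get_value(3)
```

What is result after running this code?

Step 1: Mutable default dict is shared across calls.
Step 2: First call adds 5: 10. Second call adds 3: 6.
Step 3: result = {5: 10, 3: 6}

The answer is {5: 10, 3: 6}.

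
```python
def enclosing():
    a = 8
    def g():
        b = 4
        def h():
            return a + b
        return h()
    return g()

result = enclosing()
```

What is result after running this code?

Step 1: enclosing() defines a = 8. g() defines b = 4.
Step 2: h() accesses both from enclosing scopes: a = 8, b = 4.
Step 3: result = 8 + 4 = 12

The answer is 12.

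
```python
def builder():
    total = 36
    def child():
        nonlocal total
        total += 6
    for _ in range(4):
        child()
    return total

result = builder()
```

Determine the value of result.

Step 1: total = 36.
Step 2: child() is called 4 times in a loop, each adding 6 via nonlocal.
Step 3: total = 36 + 6 * 4 = 60

The answer is 60.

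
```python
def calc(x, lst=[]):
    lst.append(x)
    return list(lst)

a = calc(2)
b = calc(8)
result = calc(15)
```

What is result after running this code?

Step 1: Default list is shared. list() creates copies for return values.
Step 2: Internal list grows: [2] -> [2, 8] -> [2, 8, 15].
Step 3: result = [2, 8, 15]

The answer is [2, 8, 15].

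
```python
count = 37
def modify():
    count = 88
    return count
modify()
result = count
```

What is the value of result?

Step 1: count = 37 globally.
Step 2: modify() creates a LOCAL count = 88 (no global keyword!).
Step 3: The global count is unchanged. result = 37

The answer is 37.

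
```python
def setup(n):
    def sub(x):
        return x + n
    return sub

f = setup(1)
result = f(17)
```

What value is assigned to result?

Step 1: setup(1) creates a closure that captures n = 1.
Step 2: f(17) calls the closure with x = 17, returning 17 + 1 = 18.
Step 3: result = 18

The answer is 18.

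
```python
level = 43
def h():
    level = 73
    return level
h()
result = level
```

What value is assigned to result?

Step 1: level = 43 globally.
Step 2: h() creates a LOCAL level = 73 (no global keyword!).
Step 3: The global level is unchanged. result = 43

The answer is 43.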